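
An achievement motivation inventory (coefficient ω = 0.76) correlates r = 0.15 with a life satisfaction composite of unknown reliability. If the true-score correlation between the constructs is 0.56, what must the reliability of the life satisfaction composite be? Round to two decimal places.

0.09

r_true = r_obs / √(r_xx · r_yy) ⇒ 0.56 = 0.15 / √(0.76 · r_yy).
√(0.76 · r_yy) = 0.15 / 0.56 = 0.2679; 0.76 · r_yy = 0.0718; r_yy = 0.0718 / 0.76 ≈ 0.09.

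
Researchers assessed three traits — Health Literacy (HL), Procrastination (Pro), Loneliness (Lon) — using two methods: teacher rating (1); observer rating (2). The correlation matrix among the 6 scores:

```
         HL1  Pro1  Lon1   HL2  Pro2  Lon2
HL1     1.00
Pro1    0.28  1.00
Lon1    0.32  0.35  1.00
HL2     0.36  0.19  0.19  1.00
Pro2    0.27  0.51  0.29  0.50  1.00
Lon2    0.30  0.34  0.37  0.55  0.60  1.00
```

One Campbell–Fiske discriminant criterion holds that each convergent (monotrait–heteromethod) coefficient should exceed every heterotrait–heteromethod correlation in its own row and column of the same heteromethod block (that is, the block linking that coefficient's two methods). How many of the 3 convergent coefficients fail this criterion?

0

Each convergent coefficient versus the relevant comparison correlations:
HL (methods 1·2): 0.36 vs {0.27, 0.19, 0.30, 0.19} → pass.
Pro (methods 1·2): 0.51 vs {0.19, 0.27, 0.34, 0.29} → pass.
Lon (methods 1·2): 0.37 vs {0.19, 0.30, 0.29, 0.34} → pass.
0 of 3 fail.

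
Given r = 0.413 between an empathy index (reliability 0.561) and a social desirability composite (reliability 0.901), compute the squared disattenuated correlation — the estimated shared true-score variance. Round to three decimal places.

0.337

Disattenuated r = 0.413 / √(0.561 × 0.901) = 0.413 / 0.7110 = 0.5809.
Shared true-score variance = 0.5809² = 0.3374 ≈ 0.337.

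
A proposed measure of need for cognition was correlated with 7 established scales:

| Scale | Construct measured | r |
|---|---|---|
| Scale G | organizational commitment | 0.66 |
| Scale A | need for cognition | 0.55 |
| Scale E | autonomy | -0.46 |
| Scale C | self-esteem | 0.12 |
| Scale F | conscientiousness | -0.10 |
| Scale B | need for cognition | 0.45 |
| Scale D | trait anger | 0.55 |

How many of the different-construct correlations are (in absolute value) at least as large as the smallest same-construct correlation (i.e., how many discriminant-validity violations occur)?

Convergent (same construct = need for cognition): Scale A, Scale B.
Smallest convergent = 0.45. Discriminant |r|: 0.66, 0.46, 0.12, 0.10, 0.55; count ≥ 0.45 → 3.

3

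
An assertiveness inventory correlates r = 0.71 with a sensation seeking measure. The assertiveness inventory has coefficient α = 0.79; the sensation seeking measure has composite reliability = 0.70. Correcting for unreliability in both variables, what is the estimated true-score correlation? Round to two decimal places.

0.95

r_true = r_obs / √(r_xx · r_yy) = 0.71 / √(0.79 × 0.70) = 0.71 / √0.5530 = 0.71 / 0.7436 ≈ 0.95.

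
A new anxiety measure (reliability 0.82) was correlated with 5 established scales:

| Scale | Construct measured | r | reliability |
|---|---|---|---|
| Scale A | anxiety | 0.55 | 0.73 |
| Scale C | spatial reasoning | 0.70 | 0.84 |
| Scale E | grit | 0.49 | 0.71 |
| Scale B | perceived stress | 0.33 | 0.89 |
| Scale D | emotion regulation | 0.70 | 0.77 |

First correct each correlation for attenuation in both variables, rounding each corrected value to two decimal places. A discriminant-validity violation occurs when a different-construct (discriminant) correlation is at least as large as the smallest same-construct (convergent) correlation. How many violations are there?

Disattenuated r (r / √(r_scale · r_new)):
  Scale A (conv): 0.55 / √(0.73·0.82) = 0.71
  Scale C (disc): 0.70 / √(0.84·0.82) = 0.84
  Scale E (disc): 0.49 / √(0.71·0.82) = 0.64
  Scale B (disc): 0.33 / √(0.89·0.82) = 0.39
  Scale D (disc): 0.70 / √(0.77·0.82) = 0.88
Smallest convergent = 0.71. Discriminant values: 0.84, 0.64, 0.39, 0.88; count ≥ 0.71 → 2.

2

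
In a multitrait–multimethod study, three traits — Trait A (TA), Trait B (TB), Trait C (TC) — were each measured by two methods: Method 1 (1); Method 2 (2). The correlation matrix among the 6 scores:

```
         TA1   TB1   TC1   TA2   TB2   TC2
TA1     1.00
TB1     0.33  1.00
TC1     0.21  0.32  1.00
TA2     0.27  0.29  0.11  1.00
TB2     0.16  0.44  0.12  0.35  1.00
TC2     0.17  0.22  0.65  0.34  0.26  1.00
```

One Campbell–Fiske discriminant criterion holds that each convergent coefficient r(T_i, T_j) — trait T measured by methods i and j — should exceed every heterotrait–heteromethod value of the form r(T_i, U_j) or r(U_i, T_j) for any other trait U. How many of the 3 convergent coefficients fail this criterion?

Convergent coefficients and their comparison sets:
TA (methods 1·2): 0.27 vs {0.16, 0.29, 0.17, 0.11} → fail.
TB (methods 1·2): 0.44 vs {0.29, 0.16, 0.22, 0.12} → pass.
TC (methods 1·2): 0.65 vs {0.11, 0.17, 0.12, 0.22} → pass.
1 of 3 fail.

1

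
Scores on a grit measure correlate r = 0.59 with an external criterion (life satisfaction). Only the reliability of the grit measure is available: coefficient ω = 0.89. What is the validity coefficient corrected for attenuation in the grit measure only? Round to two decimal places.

Single correction: r_c = r_obs / √r_xx = 0.59 / √0.89 = 0.59 / 0.9434 ≈ 0.63.

0.63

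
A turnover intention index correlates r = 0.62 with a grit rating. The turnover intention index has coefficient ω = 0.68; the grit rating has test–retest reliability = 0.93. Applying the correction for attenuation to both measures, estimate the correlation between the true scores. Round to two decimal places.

r_true = r_obs / √(r_xx · r_yy) = 0.62 / √(0.68 × 0.93) = 0.62 / √0.6324 = 0.62 / 0.7952 ≈ 0.78.

0.78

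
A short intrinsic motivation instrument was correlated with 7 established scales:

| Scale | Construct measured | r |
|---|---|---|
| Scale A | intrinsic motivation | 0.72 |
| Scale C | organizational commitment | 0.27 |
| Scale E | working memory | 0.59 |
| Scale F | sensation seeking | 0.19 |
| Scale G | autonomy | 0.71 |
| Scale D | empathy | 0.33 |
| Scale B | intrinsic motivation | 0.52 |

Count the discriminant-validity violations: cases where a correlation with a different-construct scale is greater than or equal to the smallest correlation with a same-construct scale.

Convergent (same construct = intrinsic motivation): Scale A, Scale B.
Smallest convergent = 0.52. Discriminant values: 0.27, 0.59, 0.19, 0.71, 0.33; count ≥ 0.52 → 2.

2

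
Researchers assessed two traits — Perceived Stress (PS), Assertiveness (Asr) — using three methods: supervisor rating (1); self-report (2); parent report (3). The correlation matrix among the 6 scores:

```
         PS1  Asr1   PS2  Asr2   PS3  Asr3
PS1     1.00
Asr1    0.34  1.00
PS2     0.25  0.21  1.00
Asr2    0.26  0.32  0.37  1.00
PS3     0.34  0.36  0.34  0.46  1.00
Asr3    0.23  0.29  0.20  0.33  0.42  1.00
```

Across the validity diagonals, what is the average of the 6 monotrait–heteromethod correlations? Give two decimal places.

0.31

Convergent values: 0.25, 0.34, 0.34, 0.32, 0.29, 0.33; mean = 1.87/6 = 0.31.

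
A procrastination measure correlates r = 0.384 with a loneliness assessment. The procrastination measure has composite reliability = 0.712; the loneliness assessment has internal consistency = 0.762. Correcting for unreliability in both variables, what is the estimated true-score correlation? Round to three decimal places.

0.521

r_true = r_obs / √(r_xx · r_yy) = 0.384 / √(0.712 × 0.762) = 0.384 / √0.542544 = 0.384 / 0.7366 ≈ 0.521.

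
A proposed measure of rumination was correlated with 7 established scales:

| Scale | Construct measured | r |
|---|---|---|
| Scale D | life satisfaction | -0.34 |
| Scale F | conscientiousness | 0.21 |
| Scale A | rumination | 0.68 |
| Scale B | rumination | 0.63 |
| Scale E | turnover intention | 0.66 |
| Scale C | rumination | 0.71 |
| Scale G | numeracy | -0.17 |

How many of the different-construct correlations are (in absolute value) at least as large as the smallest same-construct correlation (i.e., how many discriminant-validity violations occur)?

Convergent (same construct = rumination): Scale A, Scale B, Scale C.
Smallest convergent = 0.63. Discriminant |r|: 0.34, 0.21, 0.66, 0.17; count ≥ 0.63 → 1.

1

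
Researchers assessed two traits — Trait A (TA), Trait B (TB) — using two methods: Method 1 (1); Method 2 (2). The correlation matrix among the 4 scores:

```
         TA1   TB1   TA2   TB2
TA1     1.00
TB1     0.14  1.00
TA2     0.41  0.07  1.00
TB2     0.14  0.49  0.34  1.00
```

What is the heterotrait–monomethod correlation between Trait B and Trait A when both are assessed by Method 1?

Different traits, same method: r(TB1, TA1) = 0.14.

0.14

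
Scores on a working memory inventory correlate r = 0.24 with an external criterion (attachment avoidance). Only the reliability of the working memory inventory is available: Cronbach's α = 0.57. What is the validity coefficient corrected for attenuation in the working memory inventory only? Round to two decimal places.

Single correction: r_c = r_obs / √r_xx = 0.24 / √0.57 = 0.24 / 0.7550 ≈ 0.32.

0.32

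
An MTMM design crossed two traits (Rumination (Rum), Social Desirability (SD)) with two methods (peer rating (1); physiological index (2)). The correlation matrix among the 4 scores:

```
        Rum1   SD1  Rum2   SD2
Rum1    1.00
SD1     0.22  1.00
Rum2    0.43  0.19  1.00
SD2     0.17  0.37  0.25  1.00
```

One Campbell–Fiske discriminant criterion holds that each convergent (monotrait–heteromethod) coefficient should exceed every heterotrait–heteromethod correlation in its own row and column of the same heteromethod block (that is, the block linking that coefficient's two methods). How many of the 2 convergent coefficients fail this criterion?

0

Each convergent coefficient versus the relevant comparison correlations:
Rum (methods 1·2): 0.43 vs {0.17, 0.19} → pass.
SD (methods 1·2): 0.37 vs {0.19, 0.17} → pass.
0 of 2 fail.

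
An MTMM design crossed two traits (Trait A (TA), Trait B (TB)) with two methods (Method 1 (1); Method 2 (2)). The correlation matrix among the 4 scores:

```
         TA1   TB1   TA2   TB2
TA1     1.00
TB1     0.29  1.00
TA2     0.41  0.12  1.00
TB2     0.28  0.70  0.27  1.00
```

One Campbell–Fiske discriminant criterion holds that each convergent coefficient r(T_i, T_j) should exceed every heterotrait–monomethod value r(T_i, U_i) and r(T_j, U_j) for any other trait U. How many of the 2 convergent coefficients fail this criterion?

0

Each convergent coefficient versus the relevant comparison correlations:
TA (methods 1·2): 0.41 vs {0.29, 0.27} → pass.
TB (methods 1·2): 0.70 vs {0.29, 0.27} → pass.
0 of 2 fail.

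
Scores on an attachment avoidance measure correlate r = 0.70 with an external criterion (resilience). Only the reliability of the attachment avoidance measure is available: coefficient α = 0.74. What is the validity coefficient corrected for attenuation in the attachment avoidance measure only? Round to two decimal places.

0.81

Single correction: r_c = r_obs / √r_xx = 0.70 / √0.74 = 0.70 / 0.8602 ≈ 0.81.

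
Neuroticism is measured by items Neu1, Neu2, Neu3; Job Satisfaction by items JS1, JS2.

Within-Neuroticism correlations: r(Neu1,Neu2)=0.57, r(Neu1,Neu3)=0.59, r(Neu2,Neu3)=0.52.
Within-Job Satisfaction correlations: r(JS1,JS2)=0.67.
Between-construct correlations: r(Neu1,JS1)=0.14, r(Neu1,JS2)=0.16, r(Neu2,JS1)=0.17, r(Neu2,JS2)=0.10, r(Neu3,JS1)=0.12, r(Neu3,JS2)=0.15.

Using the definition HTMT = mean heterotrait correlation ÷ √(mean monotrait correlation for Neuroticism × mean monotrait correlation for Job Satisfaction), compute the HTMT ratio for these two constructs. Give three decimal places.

Mean heterotrait r = 0.84/6 = 0.1400.
Mean within-Neu = 1.68/3 = 0.5600; mean within-JS = 0.67/1 = 0.6700.
Geometric mean = √(0.5600 × 0.6700) = 0.6125.
HTMT = 0.1400 / 0.6125 = 0.229.

0.229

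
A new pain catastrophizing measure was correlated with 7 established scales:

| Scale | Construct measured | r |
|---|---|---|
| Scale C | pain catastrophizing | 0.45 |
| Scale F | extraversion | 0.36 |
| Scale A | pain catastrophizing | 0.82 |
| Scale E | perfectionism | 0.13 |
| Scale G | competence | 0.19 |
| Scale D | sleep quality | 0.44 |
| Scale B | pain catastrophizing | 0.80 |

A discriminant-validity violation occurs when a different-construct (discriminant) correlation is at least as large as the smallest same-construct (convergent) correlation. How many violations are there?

0

Convergent (same construct = pain catastrophizing): Scale C, Scale A, Scale B.
Smallest convergent = 0.45. Discriminant values: 0.36, 0.13, 0.19, 0.44; count ≥ 0.45 → 0.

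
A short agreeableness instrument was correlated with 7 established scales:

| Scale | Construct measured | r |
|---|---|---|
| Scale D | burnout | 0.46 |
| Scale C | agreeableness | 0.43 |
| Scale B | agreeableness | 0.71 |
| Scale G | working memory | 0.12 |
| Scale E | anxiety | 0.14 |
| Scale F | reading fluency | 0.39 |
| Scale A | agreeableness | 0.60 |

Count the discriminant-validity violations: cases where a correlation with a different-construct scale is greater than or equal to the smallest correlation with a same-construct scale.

Convergent (same construct = agreeableness): Scale C, Scale B, Scale A.
Smallest convergent = 0.43. Discriminant values: 0.46, 0.12, 0.14, 0.39; count ≥ 0.43 → 1.

1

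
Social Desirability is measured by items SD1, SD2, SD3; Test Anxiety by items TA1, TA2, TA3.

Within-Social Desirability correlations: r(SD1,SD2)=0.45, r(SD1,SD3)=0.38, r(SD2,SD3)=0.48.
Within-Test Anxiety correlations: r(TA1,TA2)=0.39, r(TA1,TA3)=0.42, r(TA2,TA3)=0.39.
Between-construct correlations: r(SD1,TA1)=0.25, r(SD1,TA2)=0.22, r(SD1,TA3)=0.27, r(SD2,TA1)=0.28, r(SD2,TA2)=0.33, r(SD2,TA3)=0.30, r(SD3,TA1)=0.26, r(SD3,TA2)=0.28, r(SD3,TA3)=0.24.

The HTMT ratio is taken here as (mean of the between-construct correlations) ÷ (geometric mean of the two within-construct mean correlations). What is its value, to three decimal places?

0.646

Between-construct mean = 2.43/9 = 0.2700.
Mean within-SD = 1.31/3 = 0.4367; mean within-TA = 1.20/3 = 0.4000.
Geometric mean = √(0.4367 × 0.4000) = 0.4179.
HTMT = 0.2700 / 0.4179 = 0.646.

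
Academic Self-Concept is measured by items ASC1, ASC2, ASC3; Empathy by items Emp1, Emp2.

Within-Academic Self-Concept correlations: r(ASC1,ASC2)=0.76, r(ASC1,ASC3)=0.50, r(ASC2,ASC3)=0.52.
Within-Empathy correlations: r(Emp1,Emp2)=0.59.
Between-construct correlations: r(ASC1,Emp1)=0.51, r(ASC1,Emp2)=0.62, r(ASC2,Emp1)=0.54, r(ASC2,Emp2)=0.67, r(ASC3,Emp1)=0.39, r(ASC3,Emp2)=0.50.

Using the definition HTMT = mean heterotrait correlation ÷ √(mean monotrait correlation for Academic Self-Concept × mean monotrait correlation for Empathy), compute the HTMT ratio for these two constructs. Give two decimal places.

Mean between = 3.23/6 = 0.5383.
Mean within-ASC = 1.78/3 = 0.5933; mean within-Emp = 0.59/1 = 0.5900.
Geometric mean = √(0.5933 × 0.5900) = 0.5916.
HTMT = 0.5383 / 0.5916 = 0.91.

0.91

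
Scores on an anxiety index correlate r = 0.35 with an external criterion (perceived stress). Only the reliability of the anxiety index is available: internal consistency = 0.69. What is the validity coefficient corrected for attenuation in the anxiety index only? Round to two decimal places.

Single correction: r_c = r_obs / √r_xx = 0.35 / √0.69 = 0.35 / 0.8307 ≈ 0.42.

0.42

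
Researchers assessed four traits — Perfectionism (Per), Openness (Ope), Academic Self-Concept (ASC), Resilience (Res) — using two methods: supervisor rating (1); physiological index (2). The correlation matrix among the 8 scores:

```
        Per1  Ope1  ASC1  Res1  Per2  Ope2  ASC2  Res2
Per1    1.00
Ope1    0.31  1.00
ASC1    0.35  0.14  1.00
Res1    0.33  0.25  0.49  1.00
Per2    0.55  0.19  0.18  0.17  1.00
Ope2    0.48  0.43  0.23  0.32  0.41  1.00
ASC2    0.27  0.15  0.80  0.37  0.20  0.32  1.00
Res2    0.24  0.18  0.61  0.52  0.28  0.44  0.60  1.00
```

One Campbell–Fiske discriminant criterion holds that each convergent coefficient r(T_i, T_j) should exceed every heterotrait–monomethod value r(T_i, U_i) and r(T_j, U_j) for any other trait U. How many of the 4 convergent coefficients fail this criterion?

2

Each convergent coefficient versus the relevant comparison correlations:
Per (methods 1·2): 0.55 vs {0.31, 0.41, 0.35, 0.20, 0.33, 0.28} → pass.
Ope (methods 1·2): 0.43 vs {0.31, 0.41, 0.14, 0.32, 0.25, 0.44} → fail.
ASC (methods 1·2): 0.80 vs {0.35, 0.20, 0.14, 0.32, 0.49, 0.60} → pass.
Res (methods 1·2): 0.52 vs {0.33, 0.28, 0.25, 0.44, 0.49, 0.60} → fail.
2 of 4 fail.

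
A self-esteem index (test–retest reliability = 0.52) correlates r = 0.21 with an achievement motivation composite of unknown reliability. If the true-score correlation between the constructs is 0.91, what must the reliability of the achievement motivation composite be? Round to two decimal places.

0.10

r_true = r_obs / √(r_xx · r_yy) ⇒ 0.91 = 0.21 / √(0.52 · r_yy).
√(0.52 · r_yy) = 0.21 / 0.91 = 0.2308; 0.52 · r_yy = 0.0533; r_yy = 0.0533 / 0.52 ≈ 0.10.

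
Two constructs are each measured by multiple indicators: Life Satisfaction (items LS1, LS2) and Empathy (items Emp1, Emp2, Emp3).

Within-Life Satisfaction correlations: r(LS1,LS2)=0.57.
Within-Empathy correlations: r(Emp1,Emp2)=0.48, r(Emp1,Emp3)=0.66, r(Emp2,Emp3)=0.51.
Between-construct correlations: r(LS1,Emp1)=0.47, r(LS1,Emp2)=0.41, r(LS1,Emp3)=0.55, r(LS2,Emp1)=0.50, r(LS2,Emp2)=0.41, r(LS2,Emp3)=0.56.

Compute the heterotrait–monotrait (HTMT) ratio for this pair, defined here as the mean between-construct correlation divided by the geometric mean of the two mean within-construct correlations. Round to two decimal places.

Mean between = 2.90/6 = 0.4833.
Mean within-LS = 0.57/1 = 0.5700; mean within-Emp = 1.65/3 = 0.5500.
Geometric mean = √(0.5700 × 0.5500) = 0.5599.
HTMT = 0.4833 / 0.5599 = 0.86.

0.86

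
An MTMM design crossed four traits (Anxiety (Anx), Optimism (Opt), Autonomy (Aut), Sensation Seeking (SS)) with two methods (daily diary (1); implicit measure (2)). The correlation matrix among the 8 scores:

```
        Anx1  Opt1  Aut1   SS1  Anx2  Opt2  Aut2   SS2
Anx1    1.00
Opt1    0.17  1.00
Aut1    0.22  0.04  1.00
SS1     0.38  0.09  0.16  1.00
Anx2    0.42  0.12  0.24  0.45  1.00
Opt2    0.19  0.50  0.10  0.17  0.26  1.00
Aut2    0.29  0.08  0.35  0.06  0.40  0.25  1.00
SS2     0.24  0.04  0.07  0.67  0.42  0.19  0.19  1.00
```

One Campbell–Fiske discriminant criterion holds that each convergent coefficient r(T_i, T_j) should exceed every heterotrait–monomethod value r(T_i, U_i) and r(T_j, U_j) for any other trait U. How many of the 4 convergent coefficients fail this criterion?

Checking each validity diagonal entry against its comparison values:
Anx (methods 1·2): 0.42 vs {0.17, 0.26, 0.22, 0.40, 0.38, 0.42} → fail.
Opt (methods 1·2): 0.50 vs {0.17, 0.26, 0.04, 0.25, 0.09, 0.19} → pass.
Aut (methods 1·2): 0.35 vs {0.22, 0.40, 0.04, 0.25, 0.16, 0.19} → fail.
SS (methods 1·2): 0.67 vs {0.38, 0.42, 0.09, 0.19, 0.16, 0.19} → pass.
2 of 4 fail.

2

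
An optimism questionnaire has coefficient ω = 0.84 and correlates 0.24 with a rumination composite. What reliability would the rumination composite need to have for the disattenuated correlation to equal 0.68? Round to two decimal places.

r_true = r_obs / √(r_xx · r_yy) ⇒ 0.68 = 0.24 / √(0.84 · r_yy).
√(0.84 · r_yy) = 0.24 / 0.68 = 0.3529; 0.84 · r_yy = 0.1245; r_yy = 0.1245 / 0.84 ≈ 0.15.

0.15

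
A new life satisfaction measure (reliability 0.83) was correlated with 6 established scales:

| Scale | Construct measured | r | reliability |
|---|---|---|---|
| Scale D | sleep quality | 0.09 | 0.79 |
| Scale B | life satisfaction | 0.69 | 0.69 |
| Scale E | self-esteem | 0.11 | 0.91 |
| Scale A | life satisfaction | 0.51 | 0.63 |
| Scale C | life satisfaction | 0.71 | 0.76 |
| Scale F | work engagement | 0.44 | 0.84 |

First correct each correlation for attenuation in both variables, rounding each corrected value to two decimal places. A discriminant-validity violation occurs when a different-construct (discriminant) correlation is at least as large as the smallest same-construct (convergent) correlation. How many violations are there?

Disattenuated r (r / √(r_scale · r_new)):
  Scale D (disc): 0.09 / √(0.79·0.83) = 0.11
  Scale B (conv): 0.69 / √(0.69·0.83) = 0.91
  Scale E (disc): 0.11 / √(0.91·0.83) = 0.13
  Scale A (conv): 0.51 / √(0.63·0.83) = 0.71
  Scale C (conv): 0.71 / √(0.76·0.83) = 0.89
  Scale F (disc): 0.44 / √(0.84·0.83) = 0.53
Smallest convergent = 0.71. Discriminant values: 0.11, 0.13, 0.53; count ≥ 0.71 → 0.

0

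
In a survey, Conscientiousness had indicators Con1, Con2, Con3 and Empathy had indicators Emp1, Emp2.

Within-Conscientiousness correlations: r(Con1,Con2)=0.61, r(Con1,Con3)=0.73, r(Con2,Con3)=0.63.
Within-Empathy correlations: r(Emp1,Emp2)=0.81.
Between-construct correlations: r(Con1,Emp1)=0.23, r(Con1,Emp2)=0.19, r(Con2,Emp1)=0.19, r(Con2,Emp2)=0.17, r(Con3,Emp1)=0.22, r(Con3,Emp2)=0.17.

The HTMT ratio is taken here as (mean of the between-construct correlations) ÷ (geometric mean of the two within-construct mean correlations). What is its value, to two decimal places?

0.27

Between-construct mean = 1.17/6 = 0.1950.
Mean within-Con = 1.97/3 = 0.6567; mean within-Emp = 0.81/1 = 0.8100.
Geometric mean = √(0.6567 × 0.8100) = 0.7293.
HTMT = 0.1950 / 0.7293 = 0.27.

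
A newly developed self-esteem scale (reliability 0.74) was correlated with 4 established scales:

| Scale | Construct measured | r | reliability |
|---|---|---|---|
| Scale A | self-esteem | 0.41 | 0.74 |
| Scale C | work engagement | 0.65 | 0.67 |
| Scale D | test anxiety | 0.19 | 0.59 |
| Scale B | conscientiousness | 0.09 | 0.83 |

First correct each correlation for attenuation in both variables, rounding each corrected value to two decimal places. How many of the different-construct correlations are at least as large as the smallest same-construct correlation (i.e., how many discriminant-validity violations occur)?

1

Disattenuated r (r / √(r_scale · r_new)):
  Scale A (conv): 0.41 / √(0.74·0.74) = 0.55
  Scale C (disc): 0.65 / √(0.67·0.74) = 0.92
  Scale D (disc): 0.19 / √(0.59·0.74) = 0.29
  Scale B (disc): 0.09 / √(0.83·0.74) = 0.11
Smallest convergent = 0.55. Discriminant values: 0.92, 0.29, 0.11; count ≥ 0.55 → 1.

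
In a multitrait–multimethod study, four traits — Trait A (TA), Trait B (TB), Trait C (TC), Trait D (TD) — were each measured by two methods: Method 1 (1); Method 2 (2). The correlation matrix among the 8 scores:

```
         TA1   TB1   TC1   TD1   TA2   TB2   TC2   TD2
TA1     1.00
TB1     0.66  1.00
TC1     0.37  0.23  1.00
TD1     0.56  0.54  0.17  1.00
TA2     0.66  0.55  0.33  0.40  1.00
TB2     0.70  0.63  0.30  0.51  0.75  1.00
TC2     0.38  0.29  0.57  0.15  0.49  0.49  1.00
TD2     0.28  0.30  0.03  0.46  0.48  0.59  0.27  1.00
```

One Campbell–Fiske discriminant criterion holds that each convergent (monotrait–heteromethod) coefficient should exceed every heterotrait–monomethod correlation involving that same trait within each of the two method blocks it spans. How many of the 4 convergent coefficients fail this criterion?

Each convergent coefficient versus the relevant comparison correlations:
TA (methods 1·2): 0.66 vs {0.66, 0.75, 0.37, 0.49, 0.56, 0.48} → fail.
TB (methods 1·2): 0.63 vs {0.66, 0.75, 0.23, 0.49, 0.54, 0.59} → fail.
TC (methods 1·2): 0.57 vs {0.37, 0.49, 0.23, 0.49, 0.17, 0.27} → pass.
TD (methods 1·2): 0.46 vs {0.56, 0.48, 0.54, 0.59, 0.17, 0.27} → fail.
3 of 4 fail.

3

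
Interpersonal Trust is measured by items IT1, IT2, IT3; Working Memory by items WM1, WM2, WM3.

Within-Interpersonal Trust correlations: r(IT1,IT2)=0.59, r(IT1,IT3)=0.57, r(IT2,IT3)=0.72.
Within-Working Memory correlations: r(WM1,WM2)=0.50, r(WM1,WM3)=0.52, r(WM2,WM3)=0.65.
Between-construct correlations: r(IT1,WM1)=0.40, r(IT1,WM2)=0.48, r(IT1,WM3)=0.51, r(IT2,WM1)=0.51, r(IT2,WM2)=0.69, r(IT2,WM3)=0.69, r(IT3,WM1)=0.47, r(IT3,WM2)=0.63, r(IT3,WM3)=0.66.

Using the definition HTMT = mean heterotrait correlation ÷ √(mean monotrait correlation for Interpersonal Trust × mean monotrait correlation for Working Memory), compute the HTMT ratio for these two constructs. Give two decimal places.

Between-construct mean = 5.04/9 = 0.5600.
Mean within-IT = 1.88/3 = 0.6267; mean within-WM = 1.67/3 = 0.5567.
Geometric mean = √(0.6267 × 0.5567) = 0.5907.
HTMT = 0.5600 / 0.5907 = 0.95.

0.95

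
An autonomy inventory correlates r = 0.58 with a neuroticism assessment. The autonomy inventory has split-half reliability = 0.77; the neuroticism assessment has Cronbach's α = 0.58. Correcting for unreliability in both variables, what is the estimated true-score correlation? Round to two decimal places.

0.87

r_true = r_obs / √(r_xx · r_yy) = 0.58 / √(0.77 × 0.58) = 0.58 / √0.4466 = 0.58 / 0.6683 ≈ 0.87.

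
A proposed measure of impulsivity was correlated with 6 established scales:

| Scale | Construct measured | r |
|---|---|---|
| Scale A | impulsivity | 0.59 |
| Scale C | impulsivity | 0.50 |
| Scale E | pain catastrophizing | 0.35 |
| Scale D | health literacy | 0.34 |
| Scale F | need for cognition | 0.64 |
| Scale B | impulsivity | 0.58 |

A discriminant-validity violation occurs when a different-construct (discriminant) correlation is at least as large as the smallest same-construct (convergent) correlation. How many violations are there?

1

Convergent (same construct = impulsivity): Scale A, Scale C, Scale B.
Smallest convergent = 0.50. Discriminant values: 0.35, 0.34, 0.64; count ≥ 0.50 → 1.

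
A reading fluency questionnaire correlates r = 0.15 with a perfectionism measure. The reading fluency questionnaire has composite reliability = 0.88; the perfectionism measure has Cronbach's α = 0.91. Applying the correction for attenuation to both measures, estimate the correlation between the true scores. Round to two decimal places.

r_true = r_obs / √(r_xx · r_yy) = 0.15 / √(0.88 × 0.91) = 0.15 / √0.8008 = 0.15 / 0.8949 ≈ 0.17.

0.17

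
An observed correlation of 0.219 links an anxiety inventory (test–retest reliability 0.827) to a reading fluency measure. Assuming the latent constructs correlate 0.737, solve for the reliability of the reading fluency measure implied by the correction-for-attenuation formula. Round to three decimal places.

0.107

r_true = r_obs / √(r_xx · r_yy) ⇒ 0.737 = 0.219 / √(0.827 · r_yy).
√(0.827 · r_yy) = 0.219 / 0.737 = 0.2972; 0.827 · r_yy = 0.0883; r_yy = 0.0883 / 0.827 ≈ 0.107.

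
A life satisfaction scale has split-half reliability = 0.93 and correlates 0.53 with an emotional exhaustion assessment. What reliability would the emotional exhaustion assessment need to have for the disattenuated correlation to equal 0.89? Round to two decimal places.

r_true = r_obs / √(r_xx · r_yy) ⇒ 0.89 = 0.53 / √(0.93 · r_yy).
√(0.93 · r_yy) = 0.53 / 0.89 = 0.5955; 0.93 · r_yy = 0.3546; r_yy = 0.3546 / 0.93 ≈ 0.38.

0.38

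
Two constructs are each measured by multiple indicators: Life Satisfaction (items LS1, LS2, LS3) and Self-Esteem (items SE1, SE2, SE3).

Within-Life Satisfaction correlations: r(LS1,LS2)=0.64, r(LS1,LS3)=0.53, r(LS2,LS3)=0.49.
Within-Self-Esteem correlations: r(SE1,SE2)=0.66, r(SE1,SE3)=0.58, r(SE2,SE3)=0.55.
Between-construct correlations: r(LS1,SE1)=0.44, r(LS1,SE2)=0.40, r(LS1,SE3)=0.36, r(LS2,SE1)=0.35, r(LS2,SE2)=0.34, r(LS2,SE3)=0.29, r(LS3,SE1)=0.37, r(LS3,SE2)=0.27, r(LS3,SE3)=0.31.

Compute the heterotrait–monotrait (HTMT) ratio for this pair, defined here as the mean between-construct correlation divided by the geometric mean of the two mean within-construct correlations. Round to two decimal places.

0.61

Mean between = 3.13/9 = 0.3478.
Mean within-LS = 1.66/3 = 0.5533; mean within-SE = 1.79/3 = 0.5967.
Geometric mean = √(0.5533 × 0.5967) = 0.5746.
HTMT = 0.3478 / 0.5746 = 0.61.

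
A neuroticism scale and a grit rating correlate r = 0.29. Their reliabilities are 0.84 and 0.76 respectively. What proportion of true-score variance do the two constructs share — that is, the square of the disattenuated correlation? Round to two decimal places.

Disattenuated r = 0.29 / √(0.84 × 0.76) = 0.29 / 0.7990 = 0.3630.
Shared true-score variance = 0.3630² = 0.1318 ≈ 0.13.

0.13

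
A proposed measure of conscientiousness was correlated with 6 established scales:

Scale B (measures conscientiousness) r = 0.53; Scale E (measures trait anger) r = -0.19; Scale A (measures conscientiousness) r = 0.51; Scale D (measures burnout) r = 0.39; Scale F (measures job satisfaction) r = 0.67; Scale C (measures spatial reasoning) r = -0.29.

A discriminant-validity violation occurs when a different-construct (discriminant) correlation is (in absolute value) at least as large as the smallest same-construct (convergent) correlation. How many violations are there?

Convergent (same construct = conscientiousness): Scale B, Scale A.
Smallest convergent = 0.51. Discriminant |r|: 0.19, 0.39, 0.67, 0.29; count ≥ 0.51 → 1.

1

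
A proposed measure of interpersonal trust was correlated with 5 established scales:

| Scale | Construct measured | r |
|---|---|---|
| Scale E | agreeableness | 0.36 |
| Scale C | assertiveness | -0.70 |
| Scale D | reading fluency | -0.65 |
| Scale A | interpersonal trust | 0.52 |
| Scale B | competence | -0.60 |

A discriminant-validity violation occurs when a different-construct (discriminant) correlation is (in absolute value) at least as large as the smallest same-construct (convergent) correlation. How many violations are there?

Convergent (same construct = interpersonal trust): Scale A.
Smallest convergent = 0.52. Discriminant |r|: 0.36, 0.70, 0.65, 0.60; count ≥ 0.52 → 3.

3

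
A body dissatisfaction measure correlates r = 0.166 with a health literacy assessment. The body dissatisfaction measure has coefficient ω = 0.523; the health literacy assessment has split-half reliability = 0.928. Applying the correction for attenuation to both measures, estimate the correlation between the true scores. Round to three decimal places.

0.238

r_true = r_obs / √(r_xx · r_yy) = 0.166 / √(0.523 × 0.928) = 0.166 / √0.485344 = 0.166 / 0.6967 ≈ 0.238.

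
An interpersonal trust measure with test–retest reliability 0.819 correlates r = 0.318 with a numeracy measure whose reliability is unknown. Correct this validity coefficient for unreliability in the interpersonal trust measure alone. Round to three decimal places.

0.351

Single correction: r_c = r_obs / √r_xx = 0.318 / √0.819 = 0.318 / 0.9050 ≈ 0.351.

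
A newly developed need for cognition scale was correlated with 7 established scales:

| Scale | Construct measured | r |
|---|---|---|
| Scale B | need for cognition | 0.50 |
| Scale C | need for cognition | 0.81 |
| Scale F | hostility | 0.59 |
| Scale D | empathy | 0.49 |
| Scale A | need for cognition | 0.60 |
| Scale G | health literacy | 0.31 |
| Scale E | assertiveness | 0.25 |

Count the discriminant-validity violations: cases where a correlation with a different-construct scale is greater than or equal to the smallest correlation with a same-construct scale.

1

Convergent (same construct = need for cognition): Scale B, Scale C, Scale A.
Smallest convergent = 0.50. Discriminant values: 0.59, 0.49, 0.31, 0.25; count ≥ 0.50 → 1.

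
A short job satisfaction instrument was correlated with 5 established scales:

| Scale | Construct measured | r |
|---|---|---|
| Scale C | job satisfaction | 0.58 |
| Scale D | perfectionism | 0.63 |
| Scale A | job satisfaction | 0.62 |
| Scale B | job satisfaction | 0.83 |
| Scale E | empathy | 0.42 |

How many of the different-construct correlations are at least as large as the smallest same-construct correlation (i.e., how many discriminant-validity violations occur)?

Convergent (same construct = job satisfaction): Scale C, Scale A, Scale B.
Smallest convergent = 0.58. Discriminant values: 0.63, 0.42; count ≥ 0.58 → 1.

1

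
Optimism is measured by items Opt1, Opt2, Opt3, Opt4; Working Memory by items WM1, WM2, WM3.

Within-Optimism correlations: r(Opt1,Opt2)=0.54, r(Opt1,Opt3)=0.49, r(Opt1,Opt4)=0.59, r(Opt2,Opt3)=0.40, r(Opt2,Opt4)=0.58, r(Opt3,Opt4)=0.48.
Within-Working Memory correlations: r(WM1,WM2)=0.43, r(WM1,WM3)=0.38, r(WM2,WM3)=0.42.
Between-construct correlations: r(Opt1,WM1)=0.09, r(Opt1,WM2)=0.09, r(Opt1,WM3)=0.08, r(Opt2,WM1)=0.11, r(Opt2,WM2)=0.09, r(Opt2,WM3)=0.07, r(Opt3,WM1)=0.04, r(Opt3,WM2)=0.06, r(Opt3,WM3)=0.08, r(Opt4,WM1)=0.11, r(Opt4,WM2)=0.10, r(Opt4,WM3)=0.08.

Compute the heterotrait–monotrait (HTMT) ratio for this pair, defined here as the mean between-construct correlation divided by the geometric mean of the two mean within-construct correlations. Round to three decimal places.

0.182

Mean heterotrait r = 1.00/12 = 0.0833.
Mean within-Opt = 3.08/6 = 0.5133; mean within-WM = 1.23/3 = 0.4100.
Geometric mean = √(0.5133 × 0.4100) = 0.4588.
HTMT = 0.0833 / 0.4588 = 0.182.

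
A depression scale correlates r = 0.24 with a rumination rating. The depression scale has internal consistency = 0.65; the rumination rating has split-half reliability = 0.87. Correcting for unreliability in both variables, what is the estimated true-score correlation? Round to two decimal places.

r_true = r_obs / √(r_xx · r_yy) = 0.24 / √(0.65 × 0.87) = 0.24 / √0.5655 = 0.24 / 0.7520 ≈ 0.32.

0.32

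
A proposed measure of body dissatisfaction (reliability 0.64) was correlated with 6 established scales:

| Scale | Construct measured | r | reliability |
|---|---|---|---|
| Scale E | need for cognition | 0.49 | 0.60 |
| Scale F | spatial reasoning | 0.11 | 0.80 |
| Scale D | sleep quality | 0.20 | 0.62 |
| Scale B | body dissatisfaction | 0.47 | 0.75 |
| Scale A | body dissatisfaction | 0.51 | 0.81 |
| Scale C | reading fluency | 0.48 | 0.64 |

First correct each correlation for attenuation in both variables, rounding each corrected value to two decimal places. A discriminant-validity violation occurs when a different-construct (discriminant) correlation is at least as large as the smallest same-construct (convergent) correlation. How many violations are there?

2

Disattenuated r (r / √(r_scale · r_new)):
  Scale E (disc): 0.49 / √(0.60·0.64) = 0.79
  Scale F (disc): 0.11 / √(0.80·0.64) = 0.15
  Scale D (disc): 0.20 / √(0.62·0.64) = 0.32
  Scale B (conv): 0.47 / √(0.75·0.64) = 0.68
  Scale A (conv): 0.51 / √(0.81·0.64) = 0.71
  Scale C (disc): 0.48 / √(0.64·0.64) = 0.75
Smallest convergent = 0.68. Discriminant values: 0.79, 0.15, 0.32, 0.75; count ≥ 0.68 → 2.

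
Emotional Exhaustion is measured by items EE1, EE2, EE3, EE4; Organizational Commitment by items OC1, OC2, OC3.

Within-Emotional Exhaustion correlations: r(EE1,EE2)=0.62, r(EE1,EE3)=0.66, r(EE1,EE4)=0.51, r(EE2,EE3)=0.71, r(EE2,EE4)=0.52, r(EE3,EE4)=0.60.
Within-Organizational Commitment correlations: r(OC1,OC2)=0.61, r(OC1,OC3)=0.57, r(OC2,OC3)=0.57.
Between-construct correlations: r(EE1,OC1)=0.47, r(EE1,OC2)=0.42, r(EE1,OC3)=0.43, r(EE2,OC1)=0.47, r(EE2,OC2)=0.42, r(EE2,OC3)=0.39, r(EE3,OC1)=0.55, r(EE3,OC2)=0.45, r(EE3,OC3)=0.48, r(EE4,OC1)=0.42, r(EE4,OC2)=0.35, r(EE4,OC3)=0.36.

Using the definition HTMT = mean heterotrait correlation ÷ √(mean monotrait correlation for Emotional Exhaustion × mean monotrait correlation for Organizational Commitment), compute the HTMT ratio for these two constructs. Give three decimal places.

Mean between = 5.21/12 = 0.4342.
Mean within-EE = 3.62/6 = 0.6033; mean within-OC = 1.75/3 = 0.5833.
Geometric mean = √(0.6033 × 0.5833) = 0.5932.
HTMT = 0.4342 / 0.5932 = 0.732.

0.732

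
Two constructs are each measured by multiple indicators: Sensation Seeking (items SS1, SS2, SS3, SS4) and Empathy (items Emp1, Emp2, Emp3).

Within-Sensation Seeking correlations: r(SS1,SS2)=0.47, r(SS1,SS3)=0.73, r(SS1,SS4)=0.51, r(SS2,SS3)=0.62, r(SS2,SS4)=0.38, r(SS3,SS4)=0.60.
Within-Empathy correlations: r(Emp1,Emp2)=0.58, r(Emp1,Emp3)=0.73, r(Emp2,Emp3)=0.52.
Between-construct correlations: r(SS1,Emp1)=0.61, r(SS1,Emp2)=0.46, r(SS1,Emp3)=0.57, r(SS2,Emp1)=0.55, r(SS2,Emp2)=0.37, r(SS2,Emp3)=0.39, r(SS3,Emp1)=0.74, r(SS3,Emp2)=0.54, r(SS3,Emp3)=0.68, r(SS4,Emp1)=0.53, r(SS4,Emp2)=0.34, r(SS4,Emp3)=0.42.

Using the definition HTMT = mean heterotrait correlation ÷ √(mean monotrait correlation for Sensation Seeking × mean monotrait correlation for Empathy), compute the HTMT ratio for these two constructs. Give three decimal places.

0.891

Mean between = 6.20/12 = 0.5167.
Mean within-SS = 3.31/6 = 0.5517; mean within-Emp = 1.83/3 = 0.6100.
Geometric mean = √(0.5517 × 0.6100) = 0.5801.
HTMT = 0.5167 / 0.5801 = 0.891.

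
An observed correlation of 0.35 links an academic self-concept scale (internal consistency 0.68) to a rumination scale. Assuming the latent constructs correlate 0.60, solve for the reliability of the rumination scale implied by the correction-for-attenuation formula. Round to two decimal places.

r_true = r_obs / √(r_xx · r_yy) ⇒ 0.60 = 0.35 / √(0.68 · r_yy).
√(0.68 · r_yy) = 0.35 / 0.60 = 0.5833; 0.68 · r_yy = 0.3402; r_yy = 0.3402 / 0.68 ≈ 0.50.

0.50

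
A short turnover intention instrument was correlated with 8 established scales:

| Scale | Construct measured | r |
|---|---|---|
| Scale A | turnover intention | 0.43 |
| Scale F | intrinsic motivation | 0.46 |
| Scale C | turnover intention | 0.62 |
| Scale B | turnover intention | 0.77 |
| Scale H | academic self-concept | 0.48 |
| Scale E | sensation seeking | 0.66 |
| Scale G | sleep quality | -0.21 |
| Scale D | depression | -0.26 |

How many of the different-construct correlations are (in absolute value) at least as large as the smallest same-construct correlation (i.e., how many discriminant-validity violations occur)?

3

Convergent (same construct = turnover intention): Scale A, Scale C, Scale B.
Smallest convergent = 0.43. Discriminant |r|: 0.46, 0.48, 0.66, 0.21, 0.26; count ≥ 0.43 → 3.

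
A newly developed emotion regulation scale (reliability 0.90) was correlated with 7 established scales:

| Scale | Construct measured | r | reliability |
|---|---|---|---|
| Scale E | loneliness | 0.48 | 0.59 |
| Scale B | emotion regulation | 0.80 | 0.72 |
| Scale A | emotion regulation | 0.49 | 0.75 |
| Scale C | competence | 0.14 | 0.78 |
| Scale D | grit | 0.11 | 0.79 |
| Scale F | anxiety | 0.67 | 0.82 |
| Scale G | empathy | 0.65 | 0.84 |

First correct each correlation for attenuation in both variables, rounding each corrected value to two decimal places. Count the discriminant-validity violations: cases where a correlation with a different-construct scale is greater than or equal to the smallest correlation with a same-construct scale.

3

Disattenuated r (r / √(r_scale · r_new)):
  Scale E (disc): 0.48 / √(0.59·0.90) = 0.66
  Scale B (conv): 0.80 / √(0.72·0.90) = 0.99
  Scale A (conv): 0.49 / √(0.75·0.90) = 0.60
  Scale C (disc): 0.14 / √(0.78·0.90) = 0.17
  Scale D (disc): 0.11 / √(0.79·0.90) = 0.13
  Scale F (disc): 0.67 / √(0.82·0.90) = 0.78
  Scale G (disc): 0.65 / √(0.84·0.90) = 0.75
Smallest convergent = 0.60. Discriminant values: 0.66, 0.17, 0.13, 0.78, 0.75; count ≥ 0.60 → 3.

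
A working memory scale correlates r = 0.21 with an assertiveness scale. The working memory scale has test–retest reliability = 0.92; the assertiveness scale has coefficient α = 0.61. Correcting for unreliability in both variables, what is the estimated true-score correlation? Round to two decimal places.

r_true = r_obs / √(r_xx · r_yy) = 0.21 / √(0.92 × 0.61) = 0.21 / √0.5612 = 0.21 / 0.7491 ≈ 0.28.

0.28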